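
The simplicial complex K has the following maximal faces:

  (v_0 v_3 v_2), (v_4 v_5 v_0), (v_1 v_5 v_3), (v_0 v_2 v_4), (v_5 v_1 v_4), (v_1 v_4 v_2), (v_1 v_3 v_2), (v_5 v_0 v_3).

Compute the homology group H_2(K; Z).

H_2 = Z.

K has 6 vertices, 12 edges, 8 triangles.
rank ∂_2 = 7, rank ∂_3 = 0 ⇒ b_2 = 8 − 7 − 0 = 1. So H_2 ≅ Z.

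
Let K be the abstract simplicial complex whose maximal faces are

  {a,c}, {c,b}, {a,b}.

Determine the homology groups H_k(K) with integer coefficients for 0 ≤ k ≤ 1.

Take the total order a < b < c on the vertex set. Then K (dimension 1) consists of the simplices:

  0-simplices (3): a, b, c
  1-simplices (3): ab, ac, bc

Hence C_0 ≅ Z^3, C_1 ≅ Z^3.

The boundary map ∂_1: C_1 → C_0 maps an edge to its endpoints' difference, ∂[p,q] = q − p. For instance
  ∂bc = c − b.
The 3×3 boundary matrix has rank 2 and Smith normal form diag(1,1).

From H_k ≅ ker(∂_k) / im(∂_{k+1}) we obtain:

  H_0: rank C_0 − rank ∂_1 = 3 − 2 = 1, and the invariant factors of ∂_1 are all 1, so H_0 ≅ Z.
  H_1: rank ker ∂_1 − rank ∂_2 = (3 − 2) − 0 = 1, and there is no ∂_2, so H_1 ≅ Z.

As a check, the Euler characteristic is 3 − 3 = 0, which agrees with 1 − 1 = 0.
(K is a triangulation of the circle S^1.)

H_0 ≅ Z,  H_1 ≅ Z.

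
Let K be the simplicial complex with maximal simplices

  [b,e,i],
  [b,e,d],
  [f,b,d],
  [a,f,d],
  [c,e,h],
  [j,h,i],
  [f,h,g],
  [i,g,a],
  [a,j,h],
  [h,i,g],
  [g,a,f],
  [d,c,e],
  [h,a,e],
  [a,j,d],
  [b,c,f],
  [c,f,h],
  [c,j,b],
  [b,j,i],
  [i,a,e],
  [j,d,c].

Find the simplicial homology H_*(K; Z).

H_0 ≅ Z,  H_1 ≅ Z ⊕ Z/2,  H_2 = 0.

Take the total order a < b < c < d < e < f < g < h < i < j on the vertex set. Then K (dimension 2) consists of the simplices:

  0-simplices (10): a, b, c, d, e, f, g, h, i, j
  1-simplices (30): ad, ae, af, ag, ah, ai, aj, bc, bd, be, bf, bi, bj, cd, ce, cf, ch, cj, de, df, dj, eh, ei, fg, fh, gh, gi, hi, hj, ij
  2-simplices (20): adf, adj, aeh, aei, afg, agi, ahj, bcf, bcj, bde, bdf, bei, bij, cde, cdj, ceh, cfh, fgh, ghi, hij

so the chain groups are C_0 ≅ Z^10, C_1 ≅ Z^30, C_2 ≅ Z^20.

The boundary map ∂_1: C_1 → C_0 is given by ∂[p,q] = [q] − [p].
The resulting 10×30 matrix has rank 9, and its Smith normal form has invariant factors (1,1,1,1,1,1,1,1,1).

The boundary map ∂_2: C_2 → C_1 acts by ∂[p,q,r] = [q,r] − [p,r] + [p,q]. For instance
  ∂ahj = hj − aj + ah,
  ∂bcj = cj − bj + bc.
The resulting 30×20 matrix has rank 20, and its Smith normal form has invariant factors (1,1,1,1,1,1,1,1,1,1,1,1,1,1,1,1,1,1,1,2).

Now H_k = ker ∂_k / im ∂_{k+1}, so:

  H_0: rank C_0 − rank ∂_1 = 10 − 9 = 1, and the invariant factors of ∂_1 are all 1, so H_0 ≅ Z.
  H_1: rank ker ∂_1 − rank ∂_2 = (30 − 9) − 20 = 1, and ∂_2 has invariant factor 2 > 1, so H_1 ≅ Z ⊕ Z/2.
  H_2: rank ker ∂_2 − rank ∂_3 = (20 − 20) − 0 = 0, and there is no ∂_3, so H_2 ≅ 0.

As a check, the Euler characteristic is 10 − 30 + 20 = 0, which agrees with 1 − 1 + 0 = 0.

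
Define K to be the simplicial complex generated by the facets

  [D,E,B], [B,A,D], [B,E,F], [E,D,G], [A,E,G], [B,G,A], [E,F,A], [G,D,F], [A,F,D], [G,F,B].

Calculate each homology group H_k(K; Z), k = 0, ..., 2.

Take the total order A < B < D < E < F < G on the vertex set. Then K (dimension 2) consists of the simplices:

  0-simplices (6): A, B, D, E, F, G
  1-simplices (15): AB, AD, AE, AF, AG, BD, BE, BF, BG, DE, DF, DG, EF, EG, FG
  2-simplices (10): ABD, ABG, ADF, AEF, AEG, BDE, BEF, BFG, DEG, DFG

giving chain groups C_0 ≅ Z^6, C_1 ≅ Z^15, C_2 ≅ Z^10.

∂_1: C_1 → C_0 sends each edge [p,q] (with p < q) to q − p.
The 6×15 boundary matrix has rank 5 and Smith normal form diag(1,1,1,1,1).

The boundary map ∂_2: C_2 → C_1 acts by ∂[p,q,r] = [q,r] − [p,r] + [p,q]. For instance
  ∂ABG = BG − AG + AB,
  ∂ABD = BD − AD + AB.
The resulting 15×10 matrix has rank 10, and its Smith normal form has invariant factors (1,1,1,1,1,1,1,1,1,2).

Computing H_k = (kernel of ∂_k) / (image of ∂_{k+1}):

  H_0: rank C_0 − rank ∂_1 = 6 − 5 = 1, and the invariant factors of ∂_1 are all 1, so H_0 = Z.
  H_1: rank ker ∂_1 − rank ∂_2 = (15 − 5) − 10 = 0, and ∂_2 has invariant factor 2 > 1, so H_1 = Z/2.
  H_2: rank ker ∂_2 − rank ∂_3 = (10 − 10) − 0 = 0, and there is no ∂_3, so H_2 = 0.

(K is a triangulation of the real projective plane RP^2.)

H_0 ≅ Z,  H_1 ≅ Z/2,  H_2 = 0.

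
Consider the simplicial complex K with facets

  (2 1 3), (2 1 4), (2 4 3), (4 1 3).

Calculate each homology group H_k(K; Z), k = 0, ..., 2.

H_0 ≅ Z,  H_1 = 0,  H_2 ≅ Z.

Order the vertices as 1 < 2 < 3 < 4. Listing each simplex with vertices in this order, K has dimension 2 with simplices:

  0-simplices (4): [1], [2], [3], [4]
  1-simplices (6): [1,2], [1,3], [1,4], [2,3], [2,4], [3,4]
  2-simplices (4): [1,2,3], [1,2,4], [1,3,4], [2,3,4]

giving chain groups C_0 ≅ Z^4, C_1 ≅ Z^6, C_2 ≅ Z^4.

Boundary ∂_1: C_1 → C_0 sends each edge [p,q] (with p < q) to q − p. For instance
  ∂[3,4] = [4] − [3].
The 4×6 boundary matrix has rank 3 and Smith normal form diag(1,1,1).

Boundary ∂_2: C_2 → C_1 sends each 2-simplex [p,q,r] to [q,r] − [p,r] + [p,q]. For instance
  ∂[1,3,4] = [3,4] − [1,4] + [1,3],
  ∂[1,2,4] = [2,4] − [1,4] + [1,2].
As a 6×4 matrix over Z this has rank 3, with invariant factors (1,1,1).

Reading off H_k = ker ∂_k / im ∂_{k+1}:

  H_0: rank C_0 − rank ∂_1 = 4 − 3 = 1, and the invariant factors of ∂_1 are all 1, so H_0 ≅ Z.
  H_1: rank ker ∂_1 − rank ∂_2 = (6 − 3) − 3 = 0, and the invariant factors of ∂_2 are all 1, so H_1 ≅ 0.
  H_2: rank ker ∂_2 − rank ∂_3 = (4 − 3) − 0 = 1, and there is no ∂_3, so H_2 ≅ Z.

As a check, the Euler characteristic is 4 − 6 + 4 = 2, which agrees with 1 − 0 + 1 = 2.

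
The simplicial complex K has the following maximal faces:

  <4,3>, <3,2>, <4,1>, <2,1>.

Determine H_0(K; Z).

H_0 = Z.

K has 4 vertices, 4 edges.
rank ∂_0 = 0, rank ∂_1 = 3 ⇒ b_0 = 4 − 0 − 3 = 1; all invariant factors of ∂_1 are 1 so no torsion. So H_0 = Z.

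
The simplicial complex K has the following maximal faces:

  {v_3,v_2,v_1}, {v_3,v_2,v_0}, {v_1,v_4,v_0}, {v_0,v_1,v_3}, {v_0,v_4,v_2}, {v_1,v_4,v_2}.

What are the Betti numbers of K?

K has 5 vertices, 9 edges, 6 triangles.
rank ∂_0 = 0, rank ∂_1 = 4 ⇒ b_0 = 5 − 0 − 4 = 1; all invariant factors of ∂_1 are 1 so no torsion. So H_0 = Z.
rank ∂_1 = 4, rank ∂_2 = 5 ⇒ b_1 = 9 − 4 − 5 = 0; all invariant factors of ∂_2 are 1 so no torsion. So H_1 = 0.
rank ∂_2 = 5, rank ∂_3 = 0 ⇒ b_2 = 6 − 5 − 0 = 1. So H_2 = Z.

b_0 = 1, b_1 = 0, b_2 = 1.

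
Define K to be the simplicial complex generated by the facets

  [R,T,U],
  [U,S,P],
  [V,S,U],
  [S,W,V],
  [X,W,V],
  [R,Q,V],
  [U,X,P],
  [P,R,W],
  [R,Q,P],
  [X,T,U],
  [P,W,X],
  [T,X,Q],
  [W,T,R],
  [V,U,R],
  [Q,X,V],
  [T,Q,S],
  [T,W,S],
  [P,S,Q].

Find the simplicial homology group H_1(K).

Take the total order P < Q < R < S < T < U < V < W < X on the vertex set. Then K (dimension 2) consists of the simplices:

  0-simplices (9): P, Q, R, S, T, U, V, W, X
  1-simplices (27): PQ, PR, PS, PU, PW, PX, QR, QS, QT, QV, QX, RT, RU, RV, RW, ST, SU, SV, SW, TU, TW, TX, UV, UX, VW, VX, WX
  2-simplices (18): PQR, PQS, PRW, PSU, PUX, PWX, QRV, QST, QTX, QVX, RTU, RTW, RUV, STW, SUV, SVW, TUX, VWX

so the chain groups are C_0 ≅ Z^9, C_1 ≅ Z^27, C_2 ≅ Z^18.

Boundary ∂_1: C_1 → C_0 maps an edge to its endpoints' difference, ∂[p,q] = q − p. For instance
  ∂PS = S − P.
As a 9×27 matrix over Z this has rank 8, with invariant factors (1,1,1,1,1,1,1,1).

∂_2: C_2 → C_1 acts by ∂[p,q,r] = [q,r] − [p,r] + [p,q]. For instance
  ∂STW = TW − SW + ST,
  ∂RTW = TW − RW + RT.
As a 27×18 matrix over Z this has rank 17, with invariant factors (1,1,1,1,1,1,1,1,1,1,1,1,1,1,1,1,1).

Reading off H_k = ker ∂_k / im ∂_{k+1}:

  H_1: rank ker ∂_1 − rank ∂_2 = (27 − 8) − 17 = 2, and the invariant factors of ∂_2 are all 1, so H_1 = Z^2.

(K is a triangulation of the torus T^2.)

H_1 ≅ Z^2.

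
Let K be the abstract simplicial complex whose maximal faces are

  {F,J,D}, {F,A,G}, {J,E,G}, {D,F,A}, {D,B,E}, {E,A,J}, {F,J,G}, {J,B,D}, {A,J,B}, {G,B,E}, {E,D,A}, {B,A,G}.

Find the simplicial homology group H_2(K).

Take the total order A < B < D < E < F < G < J on the vertex set. Then K (dimension 2) consists of the simplices:

  0-simplices (7): A, B, D, E, F, G, J
  1-simplices (18): AB, AD, AE, AF, AG, AJ, BD, BE, BG, BJ, DE, DF, DJ, EG, EJ, FG, FJ, GJ
  2-simplices (12): ABG, ABJ, ADE, ADF, AEJ, AFG, BDE, BDJ, BEG, DFJ, EGJ, FGJ

giving chain groups C_0 ≅ Z^7, C_1 ≅ Z^18, C_2 ≅ Z^12.

Boundary ∂_1: C_1 → C_0 maps an edge to its endpoints' difference, ∂[p,q] = q − p.
As a 7×18 matrix over Z this has rank 6, with invariant factors (1,1,1,1,1,1).

∂_2: C_2 → C_1 acts by ∂[p,q,r] = [q,r] − [p,r] + [p,q]. For instance
  ∂ABG = BG − AG + AB,
  ∂BEG = EG − BG + BE.
The resulting 18×12 matrix has rank 12, and its Smith normal form has invariant factors (1,1,1,1,1,1,1,1,1,1,1,2).

From H_k ≅ ker(∂_k) / im(∂_{k+1}) we obtain:

  H_2: rank ker ∂_2 − rank ∂_3 = (12 − 12) − 0 = 0, and there is no ∂_3, so H_2 ≅ 0.

(K is a triangulation of the real projective plane RP^2.)

H_2 ≅ 0.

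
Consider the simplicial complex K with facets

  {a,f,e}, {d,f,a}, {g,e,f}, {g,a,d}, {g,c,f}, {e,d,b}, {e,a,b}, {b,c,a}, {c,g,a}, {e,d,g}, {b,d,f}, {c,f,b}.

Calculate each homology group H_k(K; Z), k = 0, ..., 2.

H_0 = Z,  H_1 = Z/2Z,  H_2 = 0.

Fix the vertex order a < b < c < d < e < f < g and write every simplex with vertices in increasing order. Then dim K = 2 and the simplices of K are:

  0-simplices (7): a, b, c, d, e, f, g
  1-simplices (18): ab, ac, ad, ae, af, ag, bc, bd, be, bf, cf, cg, de, df, dg, ef, eg, fg
  2-simplices (12): abc, abe, acg, adf, adg, aef, bcf, bde, bdf, cfg, deg, efg

giving chain groups C_0 ≅ Z^7, C_1 ≅ Z^18, C_2 ≅ Z^12.

∂_1: C_1 → C_0 sends each edge [p,q] (with p < q) to q − p. For instance
  ∂bd = d − b.
As a 7×18 matrix over Z this has rank 6, with invariant factors (1,1,1,1,1,1).

The boundary map ∂_2: C_2 → C_1 sends each 2-simplex [p,q,r] to [q,r] − [p,r] + [p,q]. For instance
  ∂efg = fg − eg + ef,
  ∂abe = be − ae + ab.
The 18×12 boundary matrix has rank 12 and Smith normal form diag(1,1,1,1,1,1,1,1,1,1,1,2).

Computing H_k = (kernel of ∂_k) / (image of ∂_{k+1}):

  H_0: rank C_0 − rank ∂_1 = 7 − 6 = 1, and the invariant factors of ∂_1 are all 1, so H_0 = Z.
  H_1: rank ker ∂_1 − rank ∂_2 = (18 − 6) − 12 = 0, and ∂_2 has invariant factor 2 > 1, so H_1 = Z/2Z.
  H_2: rank ker ∂_2 − rank ∂_3 = (12 − 12) − 0 = 0, and there is no ∂_3, so H_2 = 0.

As a check, the Euler characteristic is 7 − 18 + 12 = 1, which agrees with 1 − 0 + 0 = 1.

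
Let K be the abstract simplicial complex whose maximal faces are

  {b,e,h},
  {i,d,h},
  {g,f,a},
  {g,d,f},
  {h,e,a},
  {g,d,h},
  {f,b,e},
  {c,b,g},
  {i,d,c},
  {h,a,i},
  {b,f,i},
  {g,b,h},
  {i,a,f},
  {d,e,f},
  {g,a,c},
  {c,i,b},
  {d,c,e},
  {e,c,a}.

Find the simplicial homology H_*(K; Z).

We work with the vertex ordering a < b < c < d < e < f < g < h < i. The simplices of K, each written with vertices in increasing order, are:

  0-simplices (9): a, b, c, d, e, f, g, h, i
  1-simplices (27): ac, ae, af, ag, ah, ai, bc, be, bf, bg, bh, bi, cd, ce, cg, ci, de, df, dg, dh, di, ef, eh, fg, fi, gh, hi
  2-simplices (18): ace, acg, aeh, afg, afi, ahi, bcg, bci, bef, beh, bfi, bgh, cde, cdi, def, dfg, dgh, dhi

so the chain groups are C_0 ≅ Z^9, C_1 ≅ Z^27, C_2 ≅ Z^18.

The boundary map ∂_1: C_1 → C_0 is given by ∂[p,q] = [q] − [p]. For instance
  ∂ag = g − a.
This gives a 9×27 integer matrix of rank 8; reducing to Smith normal form yields diagonal entries (1,1,1,1,1,1,1,1).

The boundary map ∂_2: C_2 → C_1 acts by ∂[p,q,r] = [q,r] − [p,r] + [p,q]. For instance
  ∂bcg = cg − bg + bc,
  ∂ace = ce − ae + ac.
As a 27×18 matrix over Z this has rank 17, with invariant factors (1,1,1,1,1,1,1,1,1,1,1,1,1,1,1,1,1).

Now H_k = ker ∂_k / im ∂_{k+1}, so:

  H_0: rank C_0 − rank ∂_1 = 9 − 8 = 1, and the invariant factors of ∂_1 are all 1, so H_0 ≅ Z.
  H_1: rank ker ∂_1 − rank ∂_2 = (27 − 8) − 17 = 2, and the invariant factors of ∂_2 are all 1, so H_1 ≅ Z^2.
  H_2: rank ker ∂_2 − rank ∂_3 = (18 − 17) − 0 = 1, and there is no ∂_3, so H_2 ≅ Z.

As a check, the Euler characteristic is 9 − 27 + 18 = 0, which agrees with 1 − 2 + 1 = 0.

H_0 = Z,  H_1 = Z^2,  H_2 = Z.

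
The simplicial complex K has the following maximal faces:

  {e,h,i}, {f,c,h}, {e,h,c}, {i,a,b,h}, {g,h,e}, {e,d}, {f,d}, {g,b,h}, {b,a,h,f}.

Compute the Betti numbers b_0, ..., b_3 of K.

Order the vertices as a < b < c < d < e < f < g < h < i. Listing each simplex with vertices in this order, K has dimension 3 with simplices:

  0-simplices (9): a, b, c, d, e, f, g, h, i
  1-simplices (19): ab, af, ah, ai, bf, bg, bh, bi, ce, cf, ch, de, df, eg, eh, ei, fh, gh, hi
  2-simplices (12): abf, abh, abi, afh, ahi, bfh, bgh, bhi, ceh, cfh, egh, ehi
  3-simplices (2): abfh, abhi

Hence C_0 ≅ Z^9, C_1 ≅ Z^19, C_2 ≅ Z^12, C_3 ≅ Z^2.

Boundary ∂_1: C_1 → C_0 is given by ∂[p,q] = [q] − [p]. For instance
  ∂ei = i − e.
The resulting 9×19 matrix has rank 8, and its Smith normal form has invariant factors (1,1,1,1,1,1,1,1).

Boundary ∂_2: C_2 → C_1 acts by ∂[p,q,r] = [q,r] − [p,r] + [p,q]. For instance
  ∂egh = gh − eh + eg,
  ∂abh = bh − ah + ab.
The resulting 19×12 matrix has rank 10, and its Smith normal form has invariant factors (1,1,1,1,1,1,1,1,1,1).

The boundary map ∂_3: C_3 → C_2 sends each 3-simplex σ to the alternating sum Σ_i (−1)^i (σ with its i-th vertex removed). For instance
  ∂abhi = bhi − ahi + abi − abh,
  ∂abfh = bfh − afh + abh − abf.
The resulting 12×2 matrix has rank 2, and its Smith normal form has invariant factors (1,1).

Now H_k = ker ∂_k / im ∂_{k+1}, so:

  H_0: rank C_0 − rank ∂_1 = 9 − 8 = 1, and the invariant factors of ∂_1 are all 1, so H_0 = Z.
  H_1: rank ker ∂_1 − rank ∂_2 = (19 − 8) − 10 = 1, and the invariant factors of ∂_2 are all 1, so H_1 = Z.
  H_2: rank ker ∂_2 − rank ∂_3 = (12 − 10) − 2 = 0, and the invariant factors of ∂_3 are all 1, so H_2 = 0.
  H_3: rank ker ∂_3 − rank ∂_4 = (2 − 2) − 0 = 0, and there is no ∂_4, so H_3 = 0.

As a check, the Euler characteristic is 9 − 19 + 12 − 2 = 0, which agrees with 1 − 1 + 0 − 0 = 0.

Hence the Betti numbers are b_0 = 1, b_1 = 1, b_2 = 0, b_3 = 0.

b_0 = 1, b_1 = 1, b_2 = 0, b_3 = 0.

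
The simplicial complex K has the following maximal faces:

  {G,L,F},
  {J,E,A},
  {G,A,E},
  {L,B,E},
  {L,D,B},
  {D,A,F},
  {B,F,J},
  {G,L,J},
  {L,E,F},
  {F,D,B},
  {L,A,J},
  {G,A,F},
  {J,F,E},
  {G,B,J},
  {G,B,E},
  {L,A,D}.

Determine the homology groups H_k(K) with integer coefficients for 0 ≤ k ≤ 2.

H_0 = Z,  H_1 = Z^2,  H_2 = Z.

Fix the vertex order A < B < D < E < F < G < J < L and write every simplex with vertices in increasing order. Then dim K = 2 and the simplices of K are:

  0-simplices (8): A, B, D, E, F, G, J, L
  1-simplices (24): AD, AE, AF, AG, AJ, AL, BD, BE, BF, BG, BJ, BL, DF, DL, EF, EG, EJ, EL, FG, FJ, FL, GJ, GL, JL
  2-simplices (16): ADF, ADL, AEG, AEJ, AFG, AJL, BDF, BDL, BEG, BEL, BFJ, BGJ, EFJ, EFL, FGL, GJL

Hence C_0 ≅ Z^8, C_1 ≅ Z^24, C_2 ≅ Z^16.

∂_1: C_1 → C_0 sends each edge [p,q] (with p < q) to q − p. For instance
  ∂BD = D − B.
This gives a 8×24 integer matrix of rank 7; reducing to Smith normal form yields diagonal entries (1,1,1,1,1,1,1).

Boundary ∂_2: C_2 → C_1 maps a triangle to the signed sum of its edges. For instance
  ∂BEG = EG − BG + BE,
  ∂AFG = FG − AG + AF.
As a 24×16 matrix over Z this has rank 15, with invariant factors (1,1,1,1,1,1,1,1,1,1,1,1,1,1,1).

Now H_k = ker ∂_k / im ∂_{k+1}, so:

  H_0: rank C_0 − rank ∂_1 = 8 − 7 = 1, and the invariant factors of ∂_1 are all 1, so H_0 ≅ Z.
  H_1: rank ker ∂_1 − rank ∂_2 = (24 − 7) − 15 = 2, and the invariant factors of ∂_2 are all 1, so H_1 ≅ Z^2.
  H_2: rank ker ∂_2 − rank ∂_3 = (16 − 15) − 0 = 1, and there is no ∂_3, so H_2 ≅ Z.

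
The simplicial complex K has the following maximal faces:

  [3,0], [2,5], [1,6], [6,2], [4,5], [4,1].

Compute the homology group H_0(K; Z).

We work with the vertex ordering 0 < 1 < 2 < 3 < 4 < 5 < 6. The simplices of K, each written with vertices in increasing order, are:

  0-simplices (7): [0], [1], [2], [3], [4], [5], [6]
  1-simplices (6): [0,3], [1,4], [1,6], [2,5], [2,6], [4,5]

so the chain groups are C_0 ≅ Z^7, C_1 ≅ Z^6.

∂_1: C_1 → C_0 maps an edge to its endpoints' difference, ∂[p,q] = q − p. For instance
  ∂[2,5] = [5] − [2].
The 7×6 boundary matrix has rank 5 and Smith normal form diag(1,1,1,1,1).

From H_k ≅ ker(∂_k) / im(∂_{k+1}) we obtain:

  H_0: rank C_0 − rank ∂_1 = 7 − 5 = 2, and the invariant factors of ∂_1 are all 1, so H_0 ≅ Z^2.

H_0 = Z^2.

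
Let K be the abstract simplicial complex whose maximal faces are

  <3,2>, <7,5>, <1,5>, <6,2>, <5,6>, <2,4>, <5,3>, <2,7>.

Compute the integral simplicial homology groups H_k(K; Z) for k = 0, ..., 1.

Take the total order 1 < 2 < 3 < 4 < 5 < 6 < 7 on the vertex set. Then K (dimension 1) consists of the simplices:

  0-simplices (7): [1], [2], [3], [4], [5], [6], [7]
  1-simplices (8): [1,5], [2,3], [2,4], [2,6], [2,7], [3,5], [5,6], [5,7]

so the chain groups are C_0 ≅ Z^7, C_1 ≅ Z^8.

The boundary map ∂_1: C_1 → C_0 is given by ∂[p,q] = [q] − [p]. For instance
  ∂[5,7] = [7] − [5].
This gives a 7×8 integer matrix of rank 6; reducing to Smith normal form yields diagonal entries (1,1,1,1,1,1).

Now H_k = ker ∂_k / im ∂_{k+1}, so:

  H_0: rank C_0 − rank ∂_1 = 7 − 6 = 1, and the invariant factors of ∂_1 are all 1, so H_0 = Z.
  H_1: rank ker ∂_1 − rank ∂_2 = (8 − 6) − 0 = 2, and there is no ∂_2, so H_1 = Z^2.

As a check, the Euler characteristic is 7 − 8 = -1, which agrees with 1 − 2 = -1.

H_0 = Z,  H_1 = Z^2.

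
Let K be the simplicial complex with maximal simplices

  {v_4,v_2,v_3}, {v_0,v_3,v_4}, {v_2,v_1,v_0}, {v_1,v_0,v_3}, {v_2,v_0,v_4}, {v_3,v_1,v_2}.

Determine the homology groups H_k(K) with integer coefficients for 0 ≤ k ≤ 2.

We work with the vertex ordering v_0 < v_1 < v_2 < v_3 < v_4. The simplices of K, each written with vertices in increasing order, are:

  0-simplices (5): [v_0], [v_1], [v_2], [v_3], [v_4]
  1-simplices (9): [v_0,v_1], [v_0,v_2], [v_0,v_3], [v_0,v_4], [v_1,v_2], [v_1,v_3], [v_2,v_3], [v_2,v_4], [v_3,v_4]
  2-simplices (6): [v_0,v_1,v_2], [v_0,v_1,v_3], [v_0,v_2,v_4], [v_0,v_3,v_4], [v_1,v_2,v_3], [v_2,v_3,v_4]

so the chain groups are C_0 ≅ Z^5, C_1 ≅ Z^9, C_2 ≅ Z^6.

The boundary map ∂_1: C_1 → C_0 sends each edge [p,q] (with p < q) to q − p.
The resulting 5×9 matrix has rank 4, and its Smith normal form has invariant factors (1,1,1,1).

Boundary ∂_2: C_2 → C_1 acts by ∂[p,q,r] = [q,r] − [p,r] + [p,q]. For instance
  ∂[v_1,v_2,v_3] = [v_2,v_3] − [v_1,v_3] + [v_1,v_2],
  ∂[v_2,v_3,v_4] = [v_3,v_4] − [v_2,v_4] + [v_2,v_3].
The 9×6 boundary matrix has rank 5 and Smith normal form diag(1,1,1,1,1).

Reading off H_k = ker ∂_k / im ∂_{k+1}:

  H_0: rank C_0 − rank ∂_1 = 5 − 4 = 1, and the invariant factors of ∂_1 are all 1, so H_0 = Z.
  H_1: rank ker ∂_1 − rank ∂_2 = (9 − 4) − 5 = 0, and the invariant factors of ∂_2 are all 1, so H_1 = 0.
  H_2: rank ker ∂_2 − rank ∂_3 = (6 − 5) − 0 = 1, and there is no ∂_3, so H_2 = Z.

As a check, the Euler characteristic is 5 − 9 + 6 = 2, which agrees with 1 − 0 + 1 = 2.
(K is a triangulation of the 2-sphere S^2.)

H_0 = Z,  H_1 = 0,  H_2 = Z.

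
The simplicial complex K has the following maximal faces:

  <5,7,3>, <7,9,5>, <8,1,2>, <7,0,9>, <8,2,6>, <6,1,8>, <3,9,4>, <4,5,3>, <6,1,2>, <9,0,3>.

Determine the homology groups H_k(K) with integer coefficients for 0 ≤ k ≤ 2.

Order the vertices as 0 < 1 < 2 < 3 < 4 < 5 < 6 < 7 < 8 < 9. Listing each simplex with vertices in this order, K has dimension 2 with simplices:

  0-simplices (10): [0], [1], [2], [3], [4], [5], [6], [7], [8], [9]
  1-simplices (18): [0,3], [0,7], [0,9], [1,2], [1,6], [1,8], [2,6], [2,8], [3,4], [3,5], [3,7], [3,9], [4,5], [4,9], [5,7], [5,9], [6,8], [7,9]
  2-simplices (10): [0,3,9], [0,7,9], [1,2,6], [1,2,8], [1,6,8], [2,6,8], [3,4,5], [3,4,9], [3,5,7], [5,7,9]

Hence C_0 ≅ Z^10, C_1 ≅ Z^18, C_2 ≅ Z^10.

∂_1: C_1 → C_0 sends each edge [p,q] (with p < q) to q − p. For instance
  ∂[5,7] = [7] − [5].
The resulting 10×18 matrix has rank 8, and its Smith normal form has invariant factors (1,1,1,1,1,1,1,1).

The boundary map ∂_2: C_2 → C_1 sends each 2-simplex [p,q,r] to [q,r] − [p,r] + [p,q]. For instance
  ∂[3,4,5] = [4,5] − [3,5] + [3,4],
  ∂[5,7,9] = [7,9] − [5,9] + [5,7].
The resulting 18×10 matrix has rank 9, and its Smith normal form has invariant factors (1,1,1,1,1,1,1,1,1).

From H_k ≅ ker(∂_k) / im(∂_{k+1}) we obtain:

  H_0: rank C_0 − rank ∂_1 = 10 − 8 = 2, and the invariant factors of ∂_1 are all 1, so H_0 = Z^2.
  H_1: rank ker ∂_1 − rank ∂_2 = (18 − 8) − 9 = 1, and the invariant factors of ∂_2 are all 1, so H_1 = Z.
  H_2: rank ker ∂_2 − rank ∂_3 = (10 − 9) − 0 = 1, and there is no ∂_3, so H_2 = Z.

As a check, the Euler characteristic is 10 − 18 + 10 = 2, which agrees with 2 − 1 + 1 = 2.
(K is a triangulation of the disjoint union of the cylinder S^1 x I and the 2-sphere S^2.)

H_0 ≅ Z^2,  H_1 ≅ Z,  H_2 ≅ Z.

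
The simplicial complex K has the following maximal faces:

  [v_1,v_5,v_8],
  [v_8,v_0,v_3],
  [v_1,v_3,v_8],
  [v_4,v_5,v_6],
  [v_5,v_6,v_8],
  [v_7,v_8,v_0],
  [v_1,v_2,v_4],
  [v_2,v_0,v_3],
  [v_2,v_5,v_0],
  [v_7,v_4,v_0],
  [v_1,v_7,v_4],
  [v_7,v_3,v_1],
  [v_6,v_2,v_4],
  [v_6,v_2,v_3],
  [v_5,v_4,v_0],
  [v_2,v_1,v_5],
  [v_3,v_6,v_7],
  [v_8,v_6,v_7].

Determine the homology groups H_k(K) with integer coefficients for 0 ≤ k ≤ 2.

H_0 ≅ Z,  H_1 ≅ Z ⊕ Z/2,  H_2 = 0.

We work with the vertex ordering v_0 < v_1 < v_2 < v_3 < v_4 < v_5 < v_6 < v_7 < v_8. The simplices of K, each written with vertices in increasing order, are:

  0-simplices (9): [v_0], [v_1], [v_2], [v_3], [v_4], [v_5], [v_6], [v_7], [v_8]
  1-simplices (27): (27 of them)
  2-simplices (18): (18 of them)

giving chain groups C_0 ≅ Z^9, C_1 ≅ Z^27, C_2 ≅ Z^18.

Boundary ∂_1: C_1 → C_0 sends each edge [p,q] (with p < q) to q − p. For instance
  ∂[v_0,v_8] = [v_8] − [v_0].
The 9×27 boundary matrix has rank 8 and Smith normal form diag(1,1,1,1,1,1,1,1).

∂_2: C_2 → C_1 sends each 2-simplex [p,q,r] to [q,r] − [p,r] + [p,q]. For instance
  ∂[v_0,v_4,v_7] = [v_4,v_7] − [v_0,v_7] + [v_0,v_4],
  ∂[v_5,v_6,v_8] = [v_6,v_8] − [v_5,v_8] + [v_5,v_6].
The 27×18 boundary matrix has rank 18 and Smith normal form diag(1,1,1,1,1,1,1,1,1,1,1,1,1,1,1,1,1,2).

Now H_k = ker ∂_k / im ∂_{k+1}, so:

  H_0: rank C_0 − rank ∂_1 = 9 − 8 = 1, and the invariant factors of ∂_1 are all 1, so H_0 ≅ Z.
  H_1: rank ker ∂_1 − rank ∂_2 = (27 − 8) − 18 = 1, and ∂_2 has invariant factor 2 > 1, so H_1 ≅ Z ⊕ Z/2.
  H_2: rank ker ∂_2 − rank ∂_3 = (18 − 18) − 0 = 0, and there is no ∂_3, so H_2 ≅ 0.

As a check, the Euler characteristic is 9 − 27 + 18 = 0, which agrees with 1 − 1 + 0 = 0.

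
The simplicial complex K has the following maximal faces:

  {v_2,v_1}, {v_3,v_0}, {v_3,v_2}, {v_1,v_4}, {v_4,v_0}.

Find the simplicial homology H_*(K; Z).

Fix the vertex order v_0 < v_1 < v_2 < v_3 < v_4 and write every simplex with vertices in increasing order. Then dim K = 1 and the simplices of K are:

  0-simplices (5): [v_0], [v_1], [v_2], [v_3], [v_4]
  1-simplices (5): [v_0,v_3], [v_0,v_4], [v_1,v_2], [v_1,v_4], [v_2,v_3]

so the chain groups are C_0 ≅ Z^5, C_1 ≅ Z^5.

Boundary ∂_1: C_1 → C_0 maps an edge to its endpoints' difference, ∂[p,q] = q − p. For instance
  ∂[v_0,v_4] = [v_4] − [v_0].
As a 5×5 matrix over Z this has rank 4, with invariant factors (1,1,1,1).

From H_k ≅ ker(∂_k) / im(∂_{k+1}) we obtain:

  H_0: rank C_0 − rank ∂_1 = 5 − 4 = 1, and the invariant factors of ∂_1 are all 1, so H_0 ≅ Z.
  H_1: rank ker ∂_1 − rank ∂_2 = (5 − 4) − 0 = 1, and there is no ∂_2, so H_1 ≅ Z.

As a check, the Euler characteristic is 5 − 5 = 0, which agrees with 1 − 1 = 0.

H_0 = Z,  H_1 = Z.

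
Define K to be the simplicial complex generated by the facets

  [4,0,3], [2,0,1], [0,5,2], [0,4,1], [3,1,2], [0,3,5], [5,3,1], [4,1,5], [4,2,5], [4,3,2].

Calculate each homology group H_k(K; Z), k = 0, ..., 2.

H_0 ≅ Z,  H_1 ≅ Z/2Z,  H_2 = 0.

Order the vertices as 0 < 1 < 2 < 3 < 4 < 5. Listing each simplex with vertices in this order, K has dimension 2 with simplices:

  0-simplices (6): [0], [1], [2], [3], [4], [5]
  1-simplices (15): [0,1], [0,2], [0,3], [0,4], [0,5], [1,2], [1,3], [1,4], [1,5], [2,3], [2,4], [2,5], [3,4], [3,5], [4,5]
  2-simplices (10): [0,1,2], [0,1,4], [0,2,5], [0,3,4], [0,3,5], [1,2,3], [1,3,5], [1,4,5], [2,3,4], [2,4,5]

giving chain groups C_0 ≅ Z^6, C_1 ≅ Z^15, C_2 ≅ Z^10.

Boundary ∂_1: C_1 → C_0 sends each edge [p,q] (with p < q) to q − p. For instance
  ∂[3,4] = [4] − [3].
The resulting 6×15 matrix has rank 5, and its Smith normal form has invariant factors (1,1,1,1,1).

∂_2: C_2 → C_1 sends each 2-simplex [p,q,r] to [q,r] − [p,r] + [p,q]. For instance
  ∂[0,3,5] = [3,5] − [0,5] + [0,3],
  ∂[1,3,5] = [3,5] − [1,5] + [1,3].
This gives a 15×10 integer matrix of rank 10; reducing to Smith normal form yields diagonal entries (1,1,1,1,1,1,1,1,1,2).

Reading off H_k = ker ∂_k / im ∂_{k+1}:

  H_0: rank C_0 − rank ∂_1 = 6 − 5 = 1, and the invariant factors of ∂_1 are all 1, so H_0 ≅ Z.
  H_1: rank ker ∂_1 − rank ∂_2 = (15 − 5) − 10 = 0, and ∂_2 has invariant factor 2 > 1, so H_1 ≅ Z/2Z.
  H_2: rank ker ∂_2 − rank ∂_3 = (10 − 10) − 0 = 0, and there is no ∂_3, so H_2 ≅ 0.

(K is a triangulation of the real projective plane RP^2.)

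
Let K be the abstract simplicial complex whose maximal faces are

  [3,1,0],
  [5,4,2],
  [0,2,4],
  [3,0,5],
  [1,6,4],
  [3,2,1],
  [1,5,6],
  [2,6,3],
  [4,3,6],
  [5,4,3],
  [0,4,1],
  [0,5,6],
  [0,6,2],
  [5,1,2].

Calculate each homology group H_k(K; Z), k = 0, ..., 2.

H_0 = Z,  H_1 = Z^2,  H_2 = Z.

We work with the vertex ordering 0 < 1 < 2 < 3 < 4 < 5 < 6. The simplices of K, each written with vertices in increasing order, are:

  0-simplices (7): [0], [1], [2], [3], [4], [5], [6]
  1-simplices (21): [0,1], [0,2], [0,3], [0,4], [0,5], [0,6], [1,2], [1,3], [1,4], [1,5], [1,6], [2,3], [2,4], [2,5], [2,6], [3,4], [3,5], [3,6], [4,5], [4,6], [5,6]
  2-simplices (14): [0,1,3], [0,1,4], [0,2,4], [0,2,6], [0,3,5], [0,5,6], [1,2,3], [1,2,5], [1,4,6], [1,5,6], [2,3,6], [2,4,5], [3,4,5], [3,4,6]

giving chain groups C_0 ≅ Z^7, C_1 ≅ Z^21, C_2 ≅ Z^14.

Boundary ∂_1: C_1 → C_0 sends each edge [p,q] (with p < q) to q − p. For instance
  ∂[1,4] = [4] − [1].
The 7×21 boundary matrix has rank 6 and Smith normal form diag(1,1,1,1,1,1).

Boundary ∂_2: C_2 → C_1 maps a triangle to the signed sum of its edges. For instance
  ∂[1,2,3] = [2,3] − [1,3] + [1,2],
  ∂[2,3,6] = [3,6] − [2,6] + [2,3].
The resulting 21×14 matrix has rank 13, and its Smith normal form has invariant factors (1,1,1,1,1,1,1,1,1,1,1,1,1).

Computing H_k = (kernel of ∂_k) / (image of ∂_{k+1}):

  H_0: rank C_0 − rank ∂_1 = 7 − 6 = 1, and the invariant factors of ∂_1 are all 1, so H_0 = Z.
  H_1: rank ker ∂_1 − rank ∂_2 = (21 − 6) − 13 = 2, and the invariant factors of ∂_2 are all 1, so H_1 = Z^2.
  H_2: rank ker ∂_2 − rank ∂_3 = (14 − 13) − 0 = 1, and there is no ∂_3, so H_2 = Z.

(K is a triangulation of the torus T^2.)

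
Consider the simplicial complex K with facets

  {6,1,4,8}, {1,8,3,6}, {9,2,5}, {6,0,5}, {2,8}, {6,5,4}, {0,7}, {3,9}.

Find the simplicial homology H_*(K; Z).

K has 10 vertices, 19 edges, 10 triangles, 2 3-simplices.
rank ∂_0 = 0, rank ∂_1 = 9 ⇒ b_0 = 10 − 0 − 9 = 1; all invariant factors of ∂_1 are 1 so no torsion. So H_0 = Z.
rank ∂_1 = 9, rank ∂_2 = 8 ⇒ b_1 = 19 − 9 − 8 = 2; all invariant factors of ∂_2 are 1 so no torsion. So H_1 = Z^2.
rank ∂_2 = 8, rank ∂_3 = 2 ⇒ b_2 = 10 − 8 − 2 = 0; all invariant factors of ∂_3 are 1 so no torsion. So H_2 = 0.
rank ∂_3 = 2, rank ∂_4 = 0 ⇒ b_3 = 2 − 2 − 0 = 0. So H_3 = 0.

H_0 ≅ Z,  H_1 ≅ Z^2,  H_2 = 0,  H_3 = 0.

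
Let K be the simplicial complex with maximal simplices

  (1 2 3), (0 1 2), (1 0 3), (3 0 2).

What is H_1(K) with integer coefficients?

Fix the vertex order 0 < 1 < 2 < 3 and write every simplex with vertices in increasing order. Then dim K = 2 and the simplices of K are:

  0-simplices (4): [0], [1], [2], [3]
  1-simplices (6): [0,1], [0,2], [0,3], [1,2], [1,3], [2,3]
  2-simplices (4): [0,1,2], [0,1,3], [0,2,3], [1,2,3]

Hence C_0 ≅ Z^4, C_1 ≅ Z^6, C_2 ≅ Z^4.

Boundary ∂_1: C_1 → C_0 maps an edge to its endpoints' difference, ∂[p,q] = q − p. For instance
  ∂[0,2] = [2] − [0].
The resulting 4×6 matrix has rank 3, and its Smith normal form has invariant factors (1,1,1).

Boundary ∂_2: C_2 → C_1 maps a triangle to the signed sum of its edges. For instance
  ∂[0,1,3] = [1,3] − [0,3] + [0,1],
  ∂[0,1,2] = [1,2] − [0,2] + [0,1].
This gives a 6×4 integer matrix of rank 3; reducing to Smith normal form yields diagonal entries (1,1,1).

Computing H_k = (kernel of ∂_k) / (image of ∂_{k+1}):

  H_1: rank ker ∂_1 − rank ∂_2 = (6 − 3) − 3 = 0, and the invariant factors of ∂_2 are all 1, so H_1 ≅ 0.

H_1 = 0.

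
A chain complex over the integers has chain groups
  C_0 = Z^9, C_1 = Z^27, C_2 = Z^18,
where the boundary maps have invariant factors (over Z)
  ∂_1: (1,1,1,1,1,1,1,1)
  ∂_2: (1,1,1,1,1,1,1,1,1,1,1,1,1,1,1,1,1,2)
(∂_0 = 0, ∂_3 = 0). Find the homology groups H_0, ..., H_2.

H_0 = Z,  H_1 = Z × Z/2,  H_2 = 0.

H_0: b_0 = 9 − 0 − 8 = 1; torsion from ∂_1 factors > 1: none. So H_0 = Z.
H_1: b_1 = 27 − 8 − 18 = 1; torsion from ∂_2 factors > 1: [2]. So H_1 = Z × Z/2.
H_2: b_2 = 18 − 18 − 0 = 0; torsion from ∂_3 factors > 1: none. So H_2 = 0.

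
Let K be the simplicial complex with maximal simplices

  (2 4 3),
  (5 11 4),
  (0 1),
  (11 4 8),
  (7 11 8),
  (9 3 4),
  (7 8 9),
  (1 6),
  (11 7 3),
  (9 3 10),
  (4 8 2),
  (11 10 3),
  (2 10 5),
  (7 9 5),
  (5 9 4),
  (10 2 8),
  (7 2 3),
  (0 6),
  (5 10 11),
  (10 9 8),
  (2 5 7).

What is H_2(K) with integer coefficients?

Take the total order 0 < 1 < 2 < 3 < 4 < 5 < 6 < 7 < 8 < 9 < 10 < 11 on the vertex set. Then K (dimension 2) consists of the simplices:

  0-simplices (12): [0], [1], [2], [3], [4], [5], [6], [7], [8], [9], [10], [11]
  1-simplices (30): (30 of them)
  2-simplices (18): (18 of them)

giving chain groups C_0 ≅ Z^12, C_1 ≅ Z^30, C_2 ≅ Z^18.

∂_1: C_1 → C_0 maps an edge to its endpoints' difference, ∂[p,q] = q − p.
The 12×30 boundary matrix has rank 10 and Smith normal form diag(1,1,1,1,1,1,1,1,1,1).

Boundary ∂_2: C_2 → C_1 acts by ∂[p,q,r] = [q,r] − [p,r] + [p,q]. For instance
  ∂[4,5,9] = [5,9] − [4,9] + [4,5],
  ∂[3,10,11] = [10,11] − [3,11] + [3,10].
The 30×18 boundary matrix has rank 17 and Smith normal form diag(1,1,1,1,1,1,1,1,1,1,1,1,1,1,1,1,1).

From H_k ≅ ker(∂_k) / im(∂_{k+1}) we obtain:

  H_2: rank ker ∂_2 − rank ∂_3 = (18 − 17) − 0 = 1, and there is no ∂_3, so H_2 = Z.

(K is a triangulation of the disjoint union of the circle S^1 and the torus T^2.)

H_2 ≅ Z.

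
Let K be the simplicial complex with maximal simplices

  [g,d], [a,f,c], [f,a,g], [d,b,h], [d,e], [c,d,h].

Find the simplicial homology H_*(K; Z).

H_0 ≅ Z,  H_1 ≅ Z,  H_2 = 0.

Take the total order a < b < c < d < e < f < g < h on the vertex set. Then K (dimension 2) consists of the simplices:

  0-simplices (8): a, b, c, d, e, f, g, h
  1-simplices (12): ac, af, ag, bd, bh, cd, cf, ch, de, dg, dh, fg
  2-simplices (4): acf, afg, bdh, cdh

so the chain groups are C_0 ≅ Z^8, C_1 ≅ Z^12, C_2 ≅ Z^4.

The boundary map ∂_1: C_1 → C_0 is given by ∂[p,q] = [q] − [p]. For instance
  ∂cd = d − c.
As a 8×12 matrix over Z this has rank 7, with invariant factors (1,1,1,1,1,1,1).

The boundary map ∂_2: C_2 → C_1 acts by ∂[p,q,r] = [q,r] − [p,r] + [p,q]. For instance
  ∂cdh = dh − ch + cd,
  ∂acf = cf − af + ac.
The resulting 12×4 matrix has rank 4, and its Smith normal form has invariant factors (1,1,1,1).

Computing H_k = (kernel of ∂_k) / (image of ∂_{k+1}):

  H_0: rank C_0 − rank ∂_1 = 8 − 7 = 1, and the invariant factors of ∂_1 are all 1, so H_0 = Z.
  H_1: rank ker ∂_1 − rank ∂_2 = (12 − 7) − 4 = 1, and the invariant factors of ∂_2 are all 1, so H_1 = Z.
  H_2: rank ker ∂_2 − rank ∂_3 = (4 − 4) − 0 = 0, and there is no ∂_3, so H_2 = 0.

As a check, the Euler characteristic is 8 − 12 + 4 = 0, which agrees with 1 − 1 + 0 = 0.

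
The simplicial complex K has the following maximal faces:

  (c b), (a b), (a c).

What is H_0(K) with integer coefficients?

Fix the vertex order a < b < c and write every simplex with vertices in increasing order. Then dim K = 1 and the simplices of K are:

  0-simplices (3): a, b, c
  1-simplices (3): ab, ac, bc

giving chain groups C_0 ≅ Z^3, C_1 ≅ Z^3.

∂_1: C_1 → C_0 maps an edge to its endpoints' difference, ∂[p,q] = q − p. For instance
  ∂ab = b − a.
The resulting 3×3 matrix has rank 2, and its Smith normal form has invariant factors (1,1).

From H_k ≅ ker(∂_k) / im(∂_{k+1}) we obtain:

  H_0: rank C_0 − rank ∂_1 = 3 − 2 = 1, and the invariant factors of ∂_1 are all 1, so H_0 = Z.

(K is a triangulation of the circle S^1.)

H_0 ≅ Z.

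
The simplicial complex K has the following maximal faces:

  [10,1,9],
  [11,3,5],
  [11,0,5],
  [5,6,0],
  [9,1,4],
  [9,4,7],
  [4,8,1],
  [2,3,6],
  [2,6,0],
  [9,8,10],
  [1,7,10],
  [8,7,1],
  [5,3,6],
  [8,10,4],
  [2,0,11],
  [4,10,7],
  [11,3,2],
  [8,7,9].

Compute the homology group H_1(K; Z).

Order the vertices as 0 < 1 < 2 < 3 < 4 < 5 < 6 < 7 < 8 < 9 < 10 < 11. Listing each simplex with vertices in this order, K has dimension 2 with simplices:

  0-simplices (12): [0], [1], [2], [3], [4], [5], [6], [7], [8], [9], [10], [11]
  1-simplices (27): (27 of them)
  2-simplices (18): (18 of them)

Hence C_0 ≅ Z^12, C_1 ≅ Z^27, C_2 ≅ Z^18.

Boundary ∂_1: C_1 → C_0 sends each edge [p,q] (with p < q) to q − p. For instance
  ∂[9,10] = [10] − [9].
The resulting 12×27 matrix has rank 10, and its Smith normal form has invariant factors (1,1,1,1,1,1,1,1,1,1).

The boundary map ∂_2: C_2 → C_1 sends each 2-simplex [p,q,r] to [q,r] − [p,r] + [p,q]. For instance
  ∂[3,5,6] = [5,6] − [3,6] + [3,5],
  ∂[3,5,11] = [5,11] − [3,11] + [3,5].
The resulting 27×18 matrix has rank 17, and its Smith normal form has invariant factors (1,1,1,1,1,1,1,1,1,1,1,1,1,1,1,1,2).

Computing H_k = (kernel of ∂_k) / (image of ∂_{k+1}):

  H_1: rank ker ∂_1 − rank ∂_2 = (27 − 10) − 17 = 0, and ∂_2 has invariant factor 2 > 1, so H_1 = Z_2.

H_1 ≅ Z_2.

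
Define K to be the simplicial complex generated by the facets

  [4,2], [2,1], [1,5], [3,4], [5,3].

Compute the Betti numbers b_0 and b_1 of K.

Take the total order 1 < 2 < 3 < 4 < 5 on the vertex set. Then K (dimension 1) consists of the simplices:

  0-simplices (5): [1], [2], [3], [4], [5]
  1-simplices (5): [1,2], [1,5], [2,4], [3,4], [3,5]

giving chain groups C_0 ≅ Z^5, C_1 ≅ Z^5.

The boundary map ∂_1: C_1 → C_0 sends each edge [p,q] (with p < q) to q − p.
The 5×5 boundary matrix has rank 4 and Smith normal form diag(1,1,1,1).

Computing H_k = (kernel of ∂_k) / (image of ∂_{k+1}):

  H_0: rank C_0 − rank ∂_1 = 5 − 4 = 1, and the invariant factors of ∂_1 are all 1, so H_0 ≅ Z.
  H_1: rank ker ∂_1 − rank ∂_2 = (5 − 4) − 0 = 1, and there is no ∂_2, so H_1 ≅ Z.

(K is a triangulation of the circle S^1.)

Hence the Betti numbers are b_0 = 1, b_1 = 1.

b_0 = 1, b_1 = 1.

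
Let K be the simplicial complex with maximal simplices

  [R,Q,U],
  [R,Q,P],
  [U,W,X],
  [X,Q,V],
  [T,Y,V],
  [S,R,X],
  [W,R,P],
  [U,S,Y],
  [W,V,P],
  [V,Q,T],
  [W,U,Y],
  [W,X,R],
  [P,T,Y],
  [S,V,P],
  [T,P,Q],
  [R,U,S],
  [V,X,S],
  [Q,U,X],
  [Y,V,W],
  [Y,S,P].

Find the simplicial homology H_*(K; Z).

H_0 = Z,  H_1 = Z ⊕ Z_2,  H_2 = 0.

K has 10 vertices, 30 edges, 20 triangles.
rank ∂_0 = 0, rank ∂_1 = 9 ⇒ b_0 = 10 − 0 − 9 = 1; all invariant factors of ∂_1 are 1 so no torsion. So H_0 ≅ Z.
rank ∂_1 = 9, rank ∂_2 = 20 ⇒ b_1 = 30 − 9 − 20 = 1; ∂_2 has invariant factor(s) [2] giving torsion. So H_1 ≅ Z ⊕ Z_2.
rank ∂_2 = 20, rank ∂_3 = 0 ⇒ b_2 = 20 − 20 − 0 = 0. So H_2 ≅ 0.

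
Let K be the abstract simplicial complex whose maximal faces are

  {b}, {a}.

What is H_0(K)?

Fix the vertex order a < b and write every simplex with vertices in increasing order. Then dim K = 0 and the simplices of K are:

  0-simplices (2): a, b

so the chain groups are C_0 ≅ Z^2.

Computing H_k = (kernel of ∂_k) / (image of ∂_{k+1}):

  H_0: rank C_0 − rank ∂_1 = 2 − 0 = 2, and there is no ∂_1, so H_0 = Z^2.

(K is a triangulation of a set of 2 points.)

H_0 = Z^2.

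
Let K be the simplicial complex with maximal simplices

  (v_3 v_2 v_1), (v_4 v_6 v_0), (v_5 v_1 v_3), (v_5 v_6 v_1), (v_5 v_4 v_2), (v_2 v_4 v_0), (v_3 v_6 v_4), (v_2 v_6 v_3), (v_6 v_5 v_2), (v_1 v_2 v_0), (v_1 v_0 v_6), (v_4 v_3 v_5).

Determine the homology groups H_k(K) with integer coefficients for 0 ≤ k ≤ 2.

Fix the vertex order v_0 < v_1 < v_2 < v_3 < v_4 < v_5 < v_6 and write every simplex with vertices in increasing order. Then dim K = 2 and the simplices of K are:

  0-simplices (7): [v_0], [v_1], [v_2], [v_3], [v_4], [v_5], [v_6]
  1-simplices (18): (18 of them)
  2-simplices (12): (12 of them)

giving chain groups C_0 ≅ Z^7, C_1 ≅ Z^18, C_2 ≅ Z^12.

The boundary map ∂_1: C_1 → C_0 sends each edge [p,q] (with p < q) to q − p.
The 7×18 boundary matrix has rank 6 and Smith normal form diag(1,1,1,1,1,1).

∂_2: C_2 → C_1 sends each 2-simplex [p,q,r] to [q,r] − [p,r] + [p,q]. For instance
  ∂[v_2,v_3,v_6] = [v_3,v_6] − [v_2,v_6] + [v_2,v_3],
  ∂[v_0,v_4,v_6] = [v_4,v_6] − [v_0,v_6] + [v_0,v_4].
This gives a 18×12 integer matrix of rank 12; reducing to Smith normal form yields diagonal entries (1,1,1,1,1,1,1,1,1,1,1,2).

Now H_k = ker ∂_k / im ∂_{k+1}, so:

  H_0: rank C_0 − rank ∂_1 = 7 − 6 = 1, and the invariant factors of ∂_1 are all 1, so H_0 = Z.
  H_1: rank ker ∂_1 − rank ∂_2 = (18 − 6) − 12 = 0, and ∂_2 has invariant factor 2 > 1, so H_1 = Z/2Z.
  H_2: rank ker ∂_2 − rank ∂_3 = (12 − 12) − 0 = 0, and there is no ∂_3, so H_2 = 0.

H_0 = Z,  H_1 = Z/2Z,  H_2 = 0.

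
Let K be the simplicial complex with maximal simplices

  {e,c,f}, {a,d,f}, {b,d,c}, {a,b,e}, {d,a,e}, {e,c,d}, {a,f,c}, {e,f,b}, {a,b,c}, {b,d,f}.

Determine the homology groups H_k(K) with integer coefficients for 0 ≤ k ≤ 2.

H_0 ≅ Z,  H_1 ≅ Z/2Z,  H_2 = 0.

Order the vertices as a < b < c < d < e < f. Listing each simplex with vertices in this order, K has dimension 2 with simplices:

  0-simplices (6): a, b, c, d, e, f
  1-simplices (15): ab, ac, ad, ae, af, bc, bd, be, bf, cd, ce, cf, de, df, ef
  2-simplices (10): abc, abe, acf, ade, adf, bcd, bdf, bef, cde, cef

giving chain groups C_0 ≅ Z^6, C_1 ≅ Z^15, C_2 ≅ Z^10.

The boundary map ∂_1: C_1 → C_0 is given by ∂[p,q] = [q] − [p]. For instance
  ∂af = f − a.
As a 6×15 matrix over Z this has rank 5, with invariant factors (1,1,1,1,1).

The boundary map ∂_2: C_2 → C_1 sends each 2-simplex [p,q,r] to [q,r] − [p,r] + [p,q]. For instance
  ∂bcd = cd − bd + bc,
  ∂abc = bc − ac + ab.
As a 15×10 matrix over Z this has rank 10, with invariant factors (1,1,1,1,1,1,1,1,1,2).

Now H_k = ker ∂_k / im ∂_{k+1}, so:

  H_0: rank C_0 − rank ∂_1 = 6 − 5 = 1, and the invariant factors of ∂_1 are all 1, so H_0 ≅ Z.
  H_1: rank ker ∂_1 − rank ∂_2 = (15 − 5) − 10 = 0, and ∂_2 has invariant factor 2 > 1, so H_1 ≅ Z/2Z.
  H_2: rank ker ∂_2 − rank ∂_3 = (10 − 10) − 0 = 0, and there is no ∂_3, so H_2 ≅ 0.

As a check, the Euler characteristic is 6 − 15 + 10 = 1, which agrees with 1 − 0 + 0 = 1.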